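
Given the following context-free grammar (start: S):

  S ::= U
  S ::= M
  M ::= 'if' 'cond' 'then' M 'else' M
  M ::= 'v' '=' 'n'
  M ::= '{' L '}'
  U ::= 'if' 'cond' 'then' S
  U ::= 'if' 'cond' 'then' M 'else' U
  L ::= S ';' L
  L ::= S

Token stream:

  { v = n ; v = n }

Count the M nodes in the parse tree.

[S [M { [L [S [M v = n]] ; [L [S [M v = n]]]] }]]

3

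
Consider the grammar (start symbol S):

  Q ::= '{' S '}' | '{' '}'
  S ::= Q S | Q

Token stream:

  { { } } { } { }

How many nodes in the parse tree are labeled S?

4

[S [Q { [S [Q { }]] }] [S [Q { }] [S [Q { }]]]]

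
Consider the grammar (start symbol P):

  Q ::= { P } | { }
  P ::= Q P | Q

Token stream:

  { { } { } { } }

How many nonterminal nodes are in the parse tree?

[P [Q { [P [Q { }] [P [Q { }] [P [Q { }]]]] }]]

8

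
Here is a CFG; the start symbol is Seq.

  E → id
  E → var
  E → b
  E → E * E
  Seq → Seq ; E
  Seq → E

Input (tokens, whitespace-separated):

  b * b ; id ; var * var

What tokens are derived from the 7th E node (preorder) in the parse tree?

var

[Seq [Seq [Seq [E [E b] * [E b]]] ; [E id]] ; [E [E var] * [E var]]]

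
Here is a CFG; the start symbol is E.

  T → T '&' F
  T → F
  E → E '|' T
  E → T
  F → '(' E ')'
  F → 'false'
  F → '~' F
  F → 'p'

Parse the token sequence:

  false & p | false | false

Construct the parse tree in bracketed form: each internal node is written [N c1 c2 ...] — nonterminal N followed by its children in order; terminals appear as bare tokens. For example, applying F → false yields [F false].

[E [E [E [T [T [F false]] & [F p]]] | [T [F false]]] | [T [F false]]]

E
E | T
E | T | T
T | T | T
T & F | T | T
F & F | T | T
false & F | T | T
false & p | T | T
false & p | F | T
false & p | false | T
false & p | false | F
false & p | false | false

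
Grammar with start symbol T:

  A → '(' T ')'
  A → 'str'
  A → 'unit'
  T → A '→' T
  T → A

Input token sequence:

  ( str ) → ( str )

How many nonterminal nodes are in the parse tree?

8

[T [A ( [T [A str]] )] → [T [A ( [T [A str]] )]]]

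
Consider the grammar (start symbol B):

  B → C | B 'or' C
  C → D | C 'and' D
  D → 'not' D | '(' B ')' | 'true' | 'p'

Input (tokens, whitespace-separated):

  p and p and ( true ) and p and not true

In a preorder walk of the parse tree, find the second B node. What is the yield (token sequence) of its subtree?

true

[B [C [C [C [C [C [D p]] and [D p]] and [D ( [B [C [D true]]] )]] and [D p]] and [D not [D true]]]]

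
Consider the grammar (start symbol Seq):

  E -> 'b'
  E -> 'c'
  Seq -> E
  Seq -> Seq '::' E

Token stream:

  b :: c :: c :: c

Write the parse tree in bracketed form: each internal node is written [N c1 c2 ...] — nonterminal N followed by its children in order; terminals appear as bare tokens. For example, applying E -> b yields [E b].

[Seq [Seq [Seq [Seq [E b]] :: [E c]] :: [E c]] :: [E c]]

Seq
Seq :: E
Seq :: E :: E
Seq :: E :: E :: E
E :: E :: E :: E
b :: E :: E :: E
b :: c :: E :: E
b :: c :: c :: E
b :: c :: c :: c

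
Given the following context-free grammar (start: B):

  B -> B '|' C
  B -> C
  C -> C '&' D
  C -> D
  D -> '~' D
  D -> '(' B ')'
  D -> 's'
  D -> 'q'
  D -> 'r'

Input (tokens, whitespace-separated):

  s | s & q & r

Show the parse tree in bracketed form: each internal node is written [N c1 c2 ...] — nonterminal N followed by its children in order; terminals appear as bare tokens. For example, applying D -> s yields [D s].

[B [B [C [D s]]] | [C [C [C [D s]] & [D q]] & [D r]]]

B
B | C
C | C
D | C
s | C
s | C & D
s | C & D & D
s | D & D & D
s | s & D & D
s | s & q & D
s | s & q & r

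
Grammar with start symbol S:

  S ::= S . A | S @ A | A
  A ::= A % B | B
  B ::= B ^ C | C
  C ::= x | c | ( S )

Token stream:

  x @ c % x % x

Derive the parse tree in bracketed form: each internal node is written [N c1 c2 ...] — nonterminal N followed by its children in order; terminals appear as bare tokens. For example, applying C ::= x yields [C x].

S
S @ A
A @ A
B @ A
C @ A
x @ A
x @ A % B
x @ A % B % B
x @ B % B % B
x @ C % B % B
x @ c % B % B
x @ c % C % B
x @ c % x % B
x @ c % x % C
x @ c % x % x

[S [S [A [B [C x]]]] @ [A [A [A [B [C c]]] % [B [C x]]] % [B [C x]]]]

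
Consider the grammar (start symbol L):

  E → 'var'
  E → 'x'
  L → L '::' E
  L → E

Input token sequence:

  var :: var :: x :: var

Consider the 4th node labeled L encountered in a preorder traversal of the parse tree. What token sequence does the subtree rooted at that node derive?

[L [L [L [L [E var]] :: [E var]] :: [E x]] :: [E var]]

var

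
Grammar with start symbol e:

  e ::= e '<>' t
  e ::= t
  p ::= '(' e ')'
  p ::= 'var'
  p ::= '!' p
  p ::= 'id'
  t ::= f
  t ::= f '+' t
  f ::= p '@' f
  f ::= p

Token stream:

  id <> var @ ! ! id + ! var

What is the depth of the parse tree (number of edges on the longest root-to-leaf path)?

7

[e [e [t [f [p id]]]] <> [t [f [p var] @ [f [p ! [p ! [p id]]]]] + [t [f [p ! [p var]]]]]]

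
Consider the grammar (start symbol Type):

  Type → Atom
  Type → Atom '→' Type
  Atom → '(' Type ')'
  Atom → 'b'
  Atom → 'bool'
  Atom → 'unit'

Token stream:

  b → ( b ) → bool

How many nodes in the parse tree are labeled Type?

4

[Type [Atom b] → [Type [Atom ( [Type [Atom b]] )] → [Type [Atom bool]]]]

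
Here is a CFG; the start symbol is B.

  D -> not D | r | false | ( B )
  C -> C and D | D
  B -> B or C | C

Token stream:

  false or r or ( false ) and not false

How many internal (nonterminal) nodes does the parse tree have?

15

[B [B [B [C [D false]]] or [C [D r]]] or [C [C [D ( [B [C [D false]]] )]] and [D not [D false]]]]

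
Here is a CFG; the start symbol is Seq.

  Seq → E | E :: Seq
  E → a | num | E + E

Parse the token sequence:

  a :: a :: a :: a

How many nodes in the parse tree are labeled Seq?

[Seq [E a] :: [Seq [E a] :: [Seq [E a] :: [Seq [E a]]]]]

4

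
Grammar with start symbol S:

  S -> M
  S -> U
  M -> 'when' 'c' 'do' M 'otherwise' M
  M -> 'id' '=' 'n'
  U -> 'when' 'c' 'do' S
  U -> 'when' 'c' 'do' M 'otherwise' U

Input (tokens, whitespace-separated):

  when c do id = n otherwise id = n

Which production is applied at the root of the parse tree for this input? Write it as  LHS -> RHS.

[S [M when c do [M id = n] otherwise [M id = n]]]

S -> M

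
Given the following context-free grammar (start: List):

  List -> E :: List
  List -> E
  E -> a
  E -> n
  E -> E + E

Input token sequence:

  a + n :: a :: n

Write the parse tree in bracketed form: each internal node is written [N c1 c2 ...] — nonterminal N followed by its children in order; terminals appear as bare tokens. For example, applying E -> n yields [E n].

[List [E [E a] + [E n]] :: [List [E a] :: [List [E n]]]]

List
E :: List
E + E :: List
a + E :: List
a + n :: List
a + n :: E :: List
a + n :: a :: List
a + n :: a :: E
a + n :: a :: n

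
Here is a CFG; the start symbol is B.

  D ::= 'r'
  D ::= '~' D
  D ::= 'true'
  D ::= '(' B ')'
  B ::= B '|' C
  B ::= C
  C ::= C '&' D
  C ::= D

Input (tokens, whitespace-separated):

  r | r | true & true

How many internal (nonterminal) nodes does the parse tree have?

11

[B [B [B [C [D r]]] | [C [D r]]] | [C [C [D true]] & [D true]]]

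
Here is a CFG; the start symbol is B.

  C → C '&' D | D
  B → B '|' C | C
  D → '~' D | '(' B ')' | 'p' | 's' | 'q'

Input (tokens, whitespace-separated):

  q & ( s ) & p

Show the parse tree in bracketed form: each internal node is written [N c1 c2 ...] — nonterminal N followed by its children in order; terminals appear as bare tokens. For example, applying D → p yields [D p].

B
C
C & D
C & D & D
D & D & D
q & D & D
q & ( B ) & D
q & ( C ) & D
q & ( D ) & D
q & ( s ) & D
q & ( s ) & p

[B [C [C [C [D q]] & [D ( [B [C [D s]]] )]] & [D p]]]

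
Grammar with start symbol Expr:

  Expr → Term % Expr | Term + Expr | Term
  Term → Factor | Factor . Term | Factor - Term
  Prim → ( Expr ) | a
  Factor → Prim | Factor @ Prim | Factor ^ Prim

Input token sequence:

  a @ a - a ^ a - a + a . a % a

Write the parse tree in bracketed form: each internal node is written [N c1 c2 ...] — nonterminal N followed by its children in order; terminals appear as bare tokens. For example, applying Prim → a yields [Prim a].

[Expr [Term [Factor [Factor [Prim a]] @ [Prim a]] - [Term [Factor [Factor [Prim a]] ^ [Prim a]] - [Term [Factor [Prim a]]]]] + [Expr [Term [Factor [Prim a]] . [Term [Factor [Prim a]]]] % [Expr [Term [Factor [Prim a]]]]]]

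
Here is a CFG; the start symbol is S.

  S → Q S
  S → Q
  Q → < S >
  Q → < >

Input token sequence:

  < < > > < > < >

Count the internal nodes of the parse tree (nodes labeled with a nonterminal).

8

[S [Q < [S [Q < >]] >] [S [Q < >] [S [Q < >]]]]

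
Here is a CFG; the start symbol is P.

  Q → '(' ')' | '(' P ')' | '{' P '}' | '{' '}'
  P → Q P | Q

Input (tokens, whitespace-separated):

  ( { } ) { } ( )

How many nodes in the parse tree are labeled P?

4

[P [Q ( [P [Q { }]] )] [P [Q { }] [P [Q ( )]]]]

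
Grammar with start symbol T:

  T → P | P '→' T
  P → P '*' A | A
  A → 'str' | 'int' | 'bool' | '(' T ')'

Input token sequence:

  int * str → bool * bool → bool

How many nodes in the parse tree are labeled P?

[T [P [P [A int]] * [A str]] → [T [P [P [A bool]] * [A bool]] → [T [P [A bool]]]]]

5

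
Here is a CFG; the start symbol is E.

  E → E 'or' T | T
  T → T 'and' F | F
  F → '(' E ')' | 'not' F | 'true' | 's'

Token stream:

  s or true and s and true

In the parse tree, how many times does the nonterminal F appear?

[E [E [T [F s]]] or [T [T [T [F true]] and [F s]] and [F true]]]

4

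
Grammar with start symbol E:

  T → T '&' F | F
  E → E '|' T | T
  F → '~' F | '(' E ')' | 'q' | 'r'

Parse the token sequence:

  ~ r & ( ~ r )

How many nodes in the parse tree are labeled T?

[E [T [T [F ~ [F r]]] & [F ( [E [T [F ~ [F r]]]] )]]]

3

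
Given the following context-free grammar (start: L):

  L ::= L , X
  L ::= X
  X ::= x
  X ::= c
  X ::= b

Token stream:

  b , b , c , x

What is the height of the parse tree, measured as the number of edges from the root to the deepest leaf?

[L [L [L [L [X b]] , [X b]] , [X c]] , [X x]]

5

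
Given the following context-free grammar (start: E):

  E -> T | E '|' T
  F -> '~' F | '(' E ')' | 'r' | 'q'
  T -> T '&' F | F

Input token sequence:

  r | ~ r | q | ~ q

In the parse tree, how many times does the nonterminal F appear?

6

[E [E [E [E [T [F r]]] | [T [F ~ [F r]]]] | [T [F q]]] | [T [F ~ [F q]]]]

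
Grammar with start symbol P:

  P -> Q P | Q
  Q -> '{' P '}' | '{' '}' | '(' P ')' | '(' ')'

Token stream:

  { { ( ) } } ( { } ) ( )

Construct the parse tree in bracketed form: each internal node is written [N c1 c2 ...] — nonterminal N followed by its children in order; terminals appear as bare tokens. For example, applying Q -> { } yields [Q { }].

P
Q P
{ P } P
{ Q } P
{ { P } } P
{ { Q } } P
{ { ( ) } } P
{ { ( ) } } Q P
{ { ( ) } } ( P ) P
{ { ( ) } } ( Q ) P
{ { ( ) } } ( { } ) P
{ { ( ) } } ( { } ) Q
{ { ( ) } } ( { } ) ( )

[P [Q { [P [Q { [P [Q ( )]] }]] }] [P [Q ( [P [Q { }]] )] [P [Q ( )]]]]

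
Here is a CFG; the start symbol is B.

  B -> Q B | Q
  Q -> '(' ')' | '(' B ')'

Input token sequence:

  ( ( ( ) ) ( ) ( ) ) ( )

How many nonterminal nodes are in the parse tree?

[B [Q ( [B [Q ( [B [Q ( )]] )] [B [Q ( )] [B [Q ( )]]]] )] [B [Q ( )]]]

12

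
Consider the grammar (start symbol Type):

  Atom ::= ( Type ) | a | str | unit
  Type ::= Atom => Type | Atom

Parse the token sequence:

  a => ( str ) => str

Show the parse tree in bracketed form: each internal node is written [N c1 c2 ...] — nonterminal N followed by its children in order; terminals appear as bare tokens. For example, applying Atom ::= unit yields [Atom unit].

Type
Atom => Type
a => Type
a => Atom => Type
a => ( Type ) => Type
a => ( Atom ) => Type
a => ( str ) => Type
a => ( str ) => Atom
a => ( str ) => str

[Type [Atom a] => [Type [Atom ( [Type [Atom str]] )] => [Type [Atom str]]]]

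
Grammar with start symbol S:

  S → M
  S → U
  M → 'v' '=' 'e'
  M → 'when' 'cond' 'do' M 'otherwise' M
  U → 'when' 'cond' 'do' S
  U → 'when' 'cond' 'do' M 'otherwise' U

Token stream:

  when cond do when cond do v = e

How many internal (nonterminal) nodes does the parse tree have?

[S [U when cond do [S [U when cond do [S [M v = e]]]]]]

6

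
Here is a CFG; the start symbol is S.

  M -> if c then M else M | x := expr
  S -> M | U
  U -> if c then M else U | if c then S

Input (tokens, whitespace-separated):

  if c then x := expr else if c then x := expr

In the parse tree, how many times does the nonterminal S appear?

[S [U if c then [M x := expr] else [U if c then [S [M x := expr]]]]]

2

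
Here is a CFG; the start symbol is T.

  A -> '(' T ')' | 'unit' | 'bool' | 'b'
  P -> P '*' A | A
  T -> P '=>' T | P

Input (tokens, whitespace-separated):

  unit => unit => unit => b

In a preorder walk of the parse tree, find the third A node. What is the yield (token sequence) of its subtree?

unit

[T [P [A unit]] => [T [P [A unit]] => [T [P [A unit]] => [T [P [A b]]]]]]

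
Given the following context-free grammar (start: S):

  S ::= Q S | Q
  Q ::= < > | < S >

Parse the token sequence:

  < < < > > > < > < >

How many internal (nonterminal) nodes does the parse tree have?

[S [Q < [S [Q < [S [Q < >]] >]] >] [S [Q < >] [S [Q < >]]]]

10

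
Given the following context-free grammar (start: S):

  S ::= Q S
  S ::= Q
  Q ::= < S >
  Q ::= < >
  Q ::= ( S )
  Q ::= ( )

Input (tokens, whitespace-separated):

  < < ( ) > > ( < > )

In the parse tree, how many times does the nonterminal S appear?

5

[S [Q < [S [Q < [S [Q ( )]] >]] >] [S [Q ( [S [Q < >]] )]]]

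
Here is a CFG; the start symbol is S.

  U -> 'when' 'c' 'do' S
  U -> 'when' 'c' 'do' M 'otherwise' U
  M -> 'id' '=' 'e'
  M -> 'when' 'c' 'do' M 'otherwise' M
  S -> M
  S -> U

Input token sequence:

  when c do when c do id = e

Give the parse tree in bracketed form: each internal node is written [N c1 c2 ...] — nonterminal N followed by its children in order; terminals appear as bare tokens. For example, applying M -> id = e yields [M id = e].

[S [U when c do [S [U when c do [S [M id = e]]]]]]

S
U
when c do S
when c do U
when c do when c do S
when c do when c do M
when c do when c do id = e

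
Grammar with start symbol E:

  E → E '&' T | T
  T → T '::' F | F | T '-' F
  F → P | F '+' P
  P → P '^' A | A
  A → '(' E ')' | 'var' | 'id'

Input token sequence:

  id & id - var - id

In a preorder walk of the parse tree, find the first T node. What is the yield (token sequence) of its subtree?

id

[E [E [T [F [P [A id]]]]] & [T [T [T [F [P [A id]]]] - [F [P [A var]]]] - [F [P [A id]]]]]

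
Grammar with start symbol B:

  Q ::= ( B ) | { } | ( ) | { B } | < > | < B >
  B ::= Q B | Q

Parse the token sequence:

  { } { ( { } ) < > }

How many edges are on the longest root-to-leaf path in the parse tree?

7

[B [Q { }] [B [Q { [B [Q ( [B [Q { }]] )] [B [Q < >]]] }]]]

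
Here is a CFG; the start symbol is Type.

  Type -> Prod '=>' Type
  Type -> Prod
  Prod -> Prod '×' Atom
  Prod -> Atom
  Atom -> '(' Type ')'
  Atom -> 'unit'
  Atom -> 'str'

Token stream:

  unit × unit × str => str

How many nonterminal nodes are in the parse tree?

[Type [Prod [Prod [Prod [Atom unit]] × [Atom unit]] × [Atom str]] => [Type [Prod [Atom str]]]]

10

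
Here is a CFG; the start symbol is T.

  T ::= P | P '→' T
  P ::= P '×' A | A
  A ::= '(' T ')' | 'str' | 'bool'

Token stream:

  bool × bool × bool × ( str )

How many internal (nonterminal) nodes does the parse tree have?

12

[T [P [P [P [P [A bool]] × [A bool]] × [A bool]] × [A ( [T [P [A str]]] )]]]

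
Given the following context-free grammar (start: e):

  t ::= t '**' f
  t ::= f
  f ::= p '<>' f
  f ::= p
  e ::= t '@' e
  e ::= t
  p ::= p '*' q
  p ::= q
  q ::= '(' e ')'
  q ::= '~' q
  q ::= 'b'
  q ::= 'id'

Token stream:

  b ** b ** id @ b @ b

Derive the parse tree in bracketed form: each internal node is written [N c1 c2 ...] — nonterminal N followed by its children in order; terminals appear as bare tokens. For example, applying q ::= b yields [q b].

[e [t [t [t [f [p [q b]]]] ** [f [p [q b]]]] ** [f [p [q id]]]] @ [e [t [f [p [q b]]]] @ [e [t [f [p [q b]]]]]]]

e
t @ e
t ** f @ e
t ** f ** f @ e
f ** f ** f @ e
p ** f ** f @ e
q ** f ** f @ e
b ** f ** f @ e
b ** p ** f @ e
b ** q ** f @ e
b ** b ** f @ e
b ** b ** p @ e
b ** b ** q @ e
b ** b ** id @ e
b ** b ** id @ t @ e
b ** b ** id @ f @ e
b ** b ** id @ p @ e
b ** b ** id @ q @ e
b ** b ** id @ b @ e
b ** b ** id @ b @ t
b ** b ** id @ b @ f
b ** b ** id @ b @ p
b ** b ** id @ b @ q
b ** b ** id @ b @ b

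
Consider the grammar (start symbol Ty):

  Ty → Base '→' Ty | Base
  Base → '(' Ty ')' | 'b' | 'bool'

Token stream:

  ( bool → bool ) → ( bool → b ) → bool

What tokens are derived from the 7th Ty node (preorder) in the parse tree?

bool

[Ty [Base ( [Ty [Base bool] → [Ty [Base bool]]] )] → [Ty [Base ( [Ty [Base bool] → [Ty [Base b]]] )] → [Ty [Base bool]]]]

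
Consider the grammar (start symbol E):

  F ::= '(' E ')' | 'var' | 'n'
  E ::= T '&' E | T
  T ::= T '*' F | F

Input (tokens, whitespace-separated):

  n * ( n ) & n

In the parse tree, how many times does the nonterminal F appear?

[E [T [T [F n]] * [F ( [E [T [F n]]] )]] & [E [T [F n]]]]

4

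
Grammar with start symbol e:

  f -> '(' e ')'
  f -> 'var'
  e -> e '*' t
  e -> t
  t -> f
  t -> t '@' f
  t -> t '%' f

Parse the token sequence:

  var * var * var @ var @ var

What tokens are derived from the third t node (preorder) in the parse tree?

[e [e [e [t [f var]]] * [t [f var]]] * [t [t [t [f var]] @ [f var]] @ [f var]]]

var @ var @ var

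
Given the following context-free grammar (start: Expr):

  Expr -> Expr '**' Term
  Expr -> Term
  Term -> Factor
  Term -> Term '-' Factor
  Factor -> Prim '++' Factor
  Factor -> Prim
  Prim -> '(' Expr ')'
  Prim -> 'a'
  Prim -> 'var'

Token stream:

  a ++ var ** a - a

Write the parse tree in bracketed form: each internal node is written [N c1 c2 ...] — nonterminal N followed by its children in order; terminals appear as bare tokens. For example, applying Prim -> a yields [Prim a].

[Expr [Expr [Term [Factor [Prim a] ++ [Factor [Prim var]]]]] ** [Term [Term [Factor [Prim a]]] - [Factor [Prim a]]]]

Expr
Expr ** Term
Term ** Term
Factor ** Term
Prim ++ Factor ** Term
a ++ Factor ** Term
a ++ Prim ** Term
a ++ var ** Term
a ++ var ** Term - Factor
a ++ var ** Factor - Factor
a ++ var ** Prim - Factor
a ++ var ** a - Factor
a ++ var ** a - Prim
a ++ var ** a - a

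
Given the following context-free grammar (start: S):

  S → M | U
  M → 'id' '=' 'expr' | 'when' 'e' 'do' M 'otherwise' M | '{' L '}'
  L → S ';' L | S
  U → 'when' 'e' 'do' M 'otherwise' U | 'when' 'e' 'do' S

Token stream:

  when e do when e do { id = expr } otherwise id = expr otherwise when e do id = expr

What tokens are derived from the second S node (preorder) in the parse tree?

id = expr

[S [U when e do [M when e do [M { [L [S [M id = expr]]] }] otherwise [M id = expr]] otherwise [U when e do [S [M id = expr]]]]]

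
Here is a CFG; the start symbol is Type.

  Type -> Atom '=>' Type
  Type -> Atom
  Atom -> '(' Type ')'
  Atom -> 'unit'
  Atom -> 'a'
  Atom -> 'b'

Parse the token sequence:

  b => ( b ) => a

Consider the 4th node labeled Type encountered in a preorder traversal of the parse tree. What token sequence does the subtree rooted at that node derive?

[Type [Atom b] => [Type [Atom ( [Type [Atom b]] )] => [Type [Atom a]]]]

a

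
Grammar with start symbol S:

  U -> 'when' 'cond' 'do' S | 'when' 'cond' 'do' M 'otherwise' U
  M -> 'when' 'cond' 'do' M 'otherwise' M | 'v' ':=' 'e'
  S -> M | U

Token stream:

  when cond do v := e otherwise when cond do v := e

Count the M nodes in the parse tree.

2

[S [U when cond do [M v := e] otherwise [U when cond do [S [M v := e]]]]]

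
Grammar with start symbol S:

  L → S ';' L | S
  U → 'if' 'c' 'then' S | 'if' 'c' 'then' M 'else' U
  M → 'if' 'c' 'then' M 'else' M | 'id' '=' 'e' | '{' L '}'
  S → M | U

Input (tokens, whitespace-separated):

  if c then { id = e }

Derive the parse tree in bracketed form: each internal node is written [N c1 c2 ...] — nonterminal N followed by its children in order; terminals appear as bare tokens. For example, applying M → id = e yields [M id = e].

[S [U if c then [S [M { [L [S [M id = e]]] }]]]]

S
U
if c then S
if c then M
if c then { L }
if c then { S }
if c then { M }
if c then { id = e }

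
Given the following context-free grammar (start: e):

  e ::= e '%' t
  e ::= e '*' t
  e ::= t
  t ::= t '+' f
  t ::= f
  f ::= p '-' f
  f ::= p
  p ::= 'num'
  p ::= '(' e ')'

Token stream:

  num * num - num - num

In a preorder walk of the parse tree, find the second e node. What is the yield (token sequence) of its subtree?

num

[e [e [t [f [p num]]]] * [t [f [p num] - [f [p num] - [f [p num]]]]]]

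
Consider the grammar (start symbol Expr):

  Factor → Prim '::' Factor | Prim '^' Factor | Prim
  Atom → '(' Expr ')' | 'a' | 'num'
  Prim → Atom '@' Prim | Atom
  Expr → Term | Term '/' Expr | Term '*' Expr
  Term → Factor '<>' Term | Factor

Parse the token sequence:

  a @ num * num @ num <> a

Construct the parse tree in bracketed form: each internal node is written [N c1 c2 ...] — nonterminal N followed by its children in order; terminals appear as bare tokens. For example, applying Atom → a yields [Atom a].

[Expr [Term [Factor [Prim [Atom a] @ [Prim [Atom num]]]]] * [Expr [Term [Factor [Prim [Atom num] @ [Prim [Atom num]]]] <> [Term [Factor [Prim [Atom a]]]]]]]

Expr
Term * Expr
Factor * Expr
Prim * Expr
Atom @ Prim * Expr
a @ Prim * Expr
a @ Atom * Expr
a @ num * Expr
a @ num * Term
a @ num * Factor <> Term
a @ num * Prim <> Term
a @ num * Atom @ Prim <> Term
a @ num * num @ Prim <> Term
a @ num * num @ Atom <> Term
a @ num * num @ num <> Term
a @ num * num @ num <> Factor
a @ num * num @ num <> Prim
a @ num * num @ num <> Atom
a @ num * num @ num <> a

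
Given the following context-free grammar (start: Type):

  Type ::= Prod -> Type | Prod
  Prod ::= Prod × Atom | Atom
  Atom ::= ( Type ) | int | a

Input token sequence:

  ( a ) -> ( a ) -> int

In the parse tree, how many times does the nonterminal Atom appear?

5

[Type [Prod [Atom ( [Type [Prod [Atom a]]] )]] -> [Type [Prod [Atom ( [Type [Prod [Atom a]]] )]] -> [Type [Prod [Atom int]]]]]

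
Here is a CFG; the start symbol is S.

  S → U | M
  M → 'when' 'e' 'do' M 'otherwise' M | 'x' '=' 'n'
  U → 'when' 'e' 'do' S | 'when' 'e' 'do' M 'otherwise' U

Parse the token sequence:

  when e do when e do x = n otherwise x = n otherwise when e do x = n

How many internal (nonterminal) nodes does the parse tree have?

8

[S [U when e do [M when e do [M x = n] otherwise [M x = n]] otherwise [U when e do [S [M x = n]]]]]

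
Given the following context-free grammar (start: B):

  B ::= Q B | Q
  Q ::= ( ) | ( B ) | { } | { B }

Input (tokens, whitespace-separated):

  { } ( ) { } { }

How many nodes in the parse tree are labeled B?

[B [Q { }] [B [Q ( )] [B [Q { }] [B [Q { }]]]]]

4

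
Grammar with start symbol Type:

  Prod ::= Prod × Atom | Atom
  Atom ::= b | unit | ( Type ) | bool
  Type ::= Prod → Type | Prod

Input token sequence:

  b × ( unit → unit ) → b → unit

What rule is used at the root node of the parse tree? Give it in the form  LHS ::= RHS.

[Type [Prod [Prod [Atom b]] × [Atom ( [Type [Prod [Atom unit]] → [Type [Prod [Atom unit]]]] )]] → [Type [Prod [Atom b]] → [Type [Prod [Atom unit]]]]]

Type ::= Prod → Type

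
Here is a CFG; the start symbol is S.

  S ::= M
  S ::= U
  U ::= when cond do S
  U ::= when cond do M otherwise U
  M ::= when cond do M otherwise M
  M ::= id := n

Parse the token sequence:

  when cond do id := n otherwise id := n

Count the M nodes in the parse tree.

[S [M when cond do [M id := n] otherwise [M id := n]]]

3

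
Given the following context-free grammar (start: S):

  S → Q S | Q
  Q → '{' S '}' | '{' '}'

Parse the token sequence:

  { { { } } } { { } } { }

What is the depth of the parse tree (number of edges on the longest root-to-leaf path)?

6

[S [Q { [S [Q { [S [Q { }]] }]] }] [S [Q { [S [Q { }]] }] [S [Q { }]]]]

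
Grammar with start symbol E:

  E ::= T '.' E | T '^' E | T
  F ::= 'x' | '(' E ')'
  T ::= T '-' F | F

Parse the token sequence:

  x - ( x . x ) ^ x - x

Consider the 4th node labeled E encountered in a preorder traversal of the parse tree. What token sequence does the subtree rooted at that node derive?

x - x

[E [T [T [F x]] - [F ( [E [T [F x]] . [E [T [F x]]]] )]] ^ [E [T [T [F x]] - [F x]]]]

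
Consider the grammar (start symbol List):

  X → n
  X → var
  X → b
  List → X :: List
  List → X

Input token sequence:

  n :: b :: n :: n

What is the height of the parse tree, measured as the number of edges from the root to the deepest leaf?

5

[List [X n] :: [List [X b] :: [List [X n] :: [List [X n]]]]]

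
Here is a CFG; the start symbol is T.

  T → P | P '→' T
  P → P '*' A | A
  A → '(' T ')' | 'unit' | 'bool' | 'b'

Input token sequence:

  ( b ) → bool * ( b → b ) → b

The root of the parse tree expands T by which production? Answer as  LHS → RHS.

[T [P [A ( [T [P [A b]]] )]] → [T [P [P [A bool]] * [A ( [T [P [A b]] → [T [P [A b]]]] )]] → [T [P [A b]]]]]

T → P '→' T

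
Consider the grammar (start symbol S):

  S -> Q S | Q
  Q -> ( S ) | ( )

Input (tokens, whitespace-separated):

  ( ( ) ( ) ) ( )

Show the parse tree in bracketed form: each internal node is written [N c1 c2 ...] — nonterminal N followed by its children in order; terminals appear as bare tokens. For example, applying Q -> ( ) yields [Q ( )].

S
Q S
( S ) S
( Q S ) S
( ( ) S ) S
( ( ) Q ) S
( ( ) ( ) ) S
( ( ) ( ) ) Q
( ( ) ( ) ) ( )

[S [Q ( [S [Q ( )] [S [Q ( )]]] )] [S [Q ( )]]]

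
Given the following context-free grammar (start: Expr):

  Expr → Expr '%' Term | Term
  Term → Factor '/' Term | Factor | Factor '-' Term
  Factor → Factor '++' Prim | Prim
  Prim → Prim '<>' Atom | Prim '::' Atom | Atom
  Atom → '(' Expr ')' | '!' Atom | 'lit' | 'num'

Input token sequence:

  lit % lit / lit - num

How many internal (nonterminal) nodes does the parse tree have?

[Expr [Expr [Term [Factor [Prim [Atom lit]]]]] % [Term [Factor [Prim [Atom lit]]] / [Term [Factor [Prim [Atom lit]]] - [Term [Factor [Prim [Atom num]]]]]]]

18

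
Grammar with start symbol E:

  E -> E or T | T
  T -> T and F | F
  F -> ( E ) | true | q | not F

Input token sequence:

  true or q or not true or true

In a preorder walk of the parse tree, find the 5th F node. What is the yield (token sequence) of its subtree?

[E [E [E [E [T [F true]]] or [T [F q]]] or [T [F not [F true]]]] or [T [F true]]]

true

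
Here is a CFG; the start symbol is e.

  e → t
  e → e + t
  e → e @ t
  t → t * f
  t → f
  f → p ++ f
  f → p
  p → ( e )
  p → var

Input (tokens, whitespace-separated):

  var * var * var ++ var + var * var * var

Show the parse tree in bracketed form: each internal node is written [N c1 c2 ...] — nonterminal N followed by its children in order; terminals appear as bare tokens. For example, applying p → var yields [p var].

e
e + t
t + t
t * f + t
t * f * f + t
f * f * f + t
p * f * f + t
var * f * f + t
var * p * f + t
var * var * f + t
var * var * p ++ f + t
var * var * var ++ f + t
var * var * var ++ p + t
var * var * var ++ var + t
var * var * var ++ var + t * f
var * var * var ++ var + t * f * f
var * var * var ++ var + f * f * f
var * var * var ++ var + p * f * f
var * var * var ++ var + var * f * f
var * var * var ++ var + var * p * f
var * var * var ++ var + var * var * f
var * var * var ++ var + var * var * p
var * var * var ++ var + var * var * var

[e [e [t [t [t [f [p var]]] * [f [p var]]] * [f [p var] ++ [f [p var]]]]] + [t [t [t [f [p var]]] * [f [p var]]] * [f [p var]]]]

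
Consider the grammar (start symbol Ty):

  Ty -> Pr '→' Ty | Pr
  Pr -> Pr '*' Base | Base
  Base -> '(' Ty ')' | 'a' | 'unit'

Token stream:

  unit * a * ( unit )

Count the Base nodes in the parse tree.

4

[Ty [Pr [Pr [Pr [Base unit]] * [Base a]] * [Base ( [Ty [Pr [Base unit]]] )]]]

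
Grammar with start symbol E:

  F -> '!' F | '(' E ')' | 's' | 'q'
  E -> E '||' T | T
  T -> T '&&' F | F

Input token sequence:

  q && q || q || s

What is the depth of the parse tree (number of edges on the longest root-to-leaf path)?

6

[E [E [E [T [T [F q]] && [F q]]] || [T [F q]]] || [T [F s]]]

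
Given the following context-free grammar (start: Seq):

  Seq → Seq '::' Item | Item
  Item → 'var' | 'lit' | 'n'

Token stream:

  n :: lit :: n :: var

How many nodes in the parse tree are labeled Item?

4

[Seq [Seq [Seq [Seq [Item n]] :: [Item lit]] :: [Item n]] :: [Item var]]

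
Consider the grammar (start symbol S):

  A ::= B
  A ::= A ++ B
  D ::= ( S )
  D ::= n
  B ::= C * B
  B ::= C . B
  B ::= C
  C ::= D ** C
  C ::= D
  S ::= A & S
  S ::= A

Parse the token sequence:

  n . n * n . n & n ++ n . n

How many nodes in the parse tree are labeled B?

[S [A [B [C [D n]] . [B [C [D n]] * [B [C [D n]] . [B [C [D n]]]]]]] & [S [A [A [B [C [D n]]]] ++ [B [C [D n]] . [B [C [D n]]]]]]]

7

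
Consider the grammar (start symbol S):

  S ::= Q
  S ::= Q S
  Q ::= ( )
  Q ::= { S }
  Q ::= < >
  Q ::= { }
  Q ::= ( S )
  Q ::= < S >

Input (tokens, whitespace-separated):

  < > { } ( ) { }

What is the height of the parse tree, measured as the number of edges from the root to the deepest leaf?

[S [Q < >] [S [Q { }] [S [Q ( )] [S [Q { }]]]]]

5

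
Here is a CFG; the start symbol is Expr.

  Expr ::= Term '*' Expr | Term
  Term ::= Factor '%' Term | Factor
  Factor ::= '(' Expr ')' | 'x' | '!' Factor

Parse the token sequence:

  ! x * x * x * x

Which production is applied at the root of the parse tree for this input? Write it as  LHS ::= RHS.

[Expr [Term [Factor ! [Factor x]]] * [Expr [Term [Factor x]] * [Expr [Term [Factor x]] * [Expr [Term [Factor x]]]]]]

Expr ::= Term '*' Expr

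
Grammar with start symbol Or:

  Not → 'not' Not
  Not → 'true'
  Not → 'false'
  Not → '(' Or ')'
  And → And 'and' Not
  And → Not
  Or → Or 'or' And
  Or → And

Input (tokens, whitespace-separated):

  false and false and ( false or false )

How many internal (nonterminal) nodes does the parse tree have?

[Or [And [And [And [Not false]] and [Not false]] and [Not ( [Or [Or [And [Not false]]] or [And [Not false]]] )]]]

13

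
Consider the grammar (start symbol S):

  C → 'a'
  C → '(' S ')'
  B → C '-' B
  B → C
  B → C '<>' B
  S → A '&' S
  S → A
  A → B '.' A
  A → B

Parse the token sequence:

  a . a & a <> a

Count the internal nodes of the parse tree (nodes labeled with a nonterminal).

13

[S [A [B [C a]] . [A [B [C a]]]] & [S [A [B [C a] <> [B [C a]]]]]]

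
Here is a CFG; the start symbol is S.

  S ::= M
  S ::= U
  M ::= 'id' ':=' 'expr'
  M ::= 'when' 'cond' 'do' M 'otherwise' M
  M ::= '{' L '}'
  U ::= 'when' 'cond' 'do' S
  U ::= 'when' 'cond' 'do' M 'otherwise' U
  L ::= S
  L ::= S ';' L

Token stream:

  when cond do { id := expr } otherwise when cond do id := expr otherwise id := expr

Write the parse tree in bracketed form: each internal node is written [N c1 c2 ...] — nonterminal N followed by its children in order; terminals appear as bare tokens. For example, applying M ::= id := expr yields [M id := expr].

S
M
when cond do M otherwise M
when cond do { L } otherwise M
when cond do { S } otherwise M
when cond do { M } otherwise M
when cond do { id := expr } otherwise M
when cond do { id := expr } otherwise when cond do M otherwise M
when cond do { id := expr } otherwise when cond do id := expr otherwise M
when cond do { id := expr } otherwise when cond do id := expr otherwise id := expr

[S [M when cond do [M { [L [S [M id := expr]]] }] otherwise [M when cond do [M id := expr] otherwise [M id := expr]]]]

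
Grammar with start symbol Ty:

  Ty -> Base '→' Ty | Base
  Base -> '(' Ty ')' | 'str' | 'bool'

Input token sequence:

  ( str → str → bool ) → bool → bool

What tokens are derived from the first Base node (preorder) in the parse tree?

( str → str → bool )

[Ty [Base ( [Ty [Base str] → [Ty [Base str] → [Ty [Base bool]]]] )] → [Ty [Base bool] → [Ty [Base bool]]]]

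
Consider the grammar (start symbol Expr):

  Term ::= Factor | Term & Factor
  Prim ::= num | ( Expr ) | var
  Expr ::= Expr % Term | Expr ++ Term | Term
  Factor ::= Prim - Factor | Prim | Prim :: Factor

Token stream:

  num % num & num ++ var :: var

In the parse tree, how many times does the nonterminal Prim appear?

5

[Expr [Expr [Expr [Term [Factor [Prim num]]]] % [Term [Term [Factor [Prim num]]] & [Factor [Prim num]]]] ++ [Term [Factor [Prim var] :: [Factor [Prim var]]]]]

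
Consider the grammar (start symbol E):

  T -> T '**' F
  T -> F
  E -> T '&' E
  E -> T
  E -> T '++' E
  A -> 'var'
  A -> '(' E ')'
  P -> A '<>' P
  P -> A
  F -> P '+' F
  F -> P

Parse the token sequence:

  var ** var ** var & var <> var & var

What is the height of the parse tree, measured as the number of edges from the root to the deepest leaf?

7

[E [T [T [T [F [P [A var]]]] ** [F [P [A var]]]] ** [F [P [A var]]]] & [E [T [F [P [A var] <> [P [A var]]]]] & [E [T [F [P [A var]]]]]]]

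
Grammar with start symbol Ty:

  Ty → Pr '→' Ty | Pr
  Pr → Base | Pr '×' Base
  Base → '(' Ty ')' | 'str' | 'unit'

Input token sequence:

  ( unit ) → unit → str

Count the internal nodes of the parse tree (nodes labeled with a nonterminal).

[Ty [Pr [Base ( [Ty [Pr [Base unit]]] )]] → [Ty [Pr [Base unit]] → [Ty [Pr [Base str]]]]]

12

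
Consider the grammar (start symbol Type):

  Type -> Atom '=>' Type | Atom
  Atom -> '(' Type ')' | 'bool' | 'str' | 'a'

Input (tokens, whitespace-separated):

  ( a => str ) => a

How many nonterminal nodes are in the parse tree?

[Type [Atom ( [Type [Atom a] => [Type [Atom str]]] )] => [Type [Atom a]]]

8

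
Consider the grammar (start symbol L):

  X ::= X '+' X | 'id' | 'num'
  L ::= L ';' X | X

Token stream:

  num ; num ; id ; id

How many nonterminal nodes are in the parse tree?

8

[L [L [L [L [X num]] ; [X num]] ; [X id]] ; [X id]]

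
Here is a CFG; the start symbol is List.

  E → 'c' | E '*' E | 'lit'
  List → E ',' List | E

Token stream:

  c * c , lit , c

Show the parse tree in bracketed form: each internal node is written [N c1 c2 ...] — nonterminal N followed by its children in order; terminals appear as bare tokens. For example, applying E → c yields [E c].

List
E , List
E * E , List
c * E , List
c * c , List
c * c , E , List
c * c , lit , List
c * c , lit , E
c * c , lit , c

[List [E [E c] * [E c]] , [List [E lit] , [List [E c]]]]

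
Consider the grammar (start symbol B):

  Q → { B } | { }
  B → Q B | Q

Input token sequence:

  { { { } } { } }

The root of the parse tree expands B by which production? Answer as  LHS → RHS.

B → Q

[B [Q { [B [Q { [B [Q { }]] }] [B [Q { }]]] }]]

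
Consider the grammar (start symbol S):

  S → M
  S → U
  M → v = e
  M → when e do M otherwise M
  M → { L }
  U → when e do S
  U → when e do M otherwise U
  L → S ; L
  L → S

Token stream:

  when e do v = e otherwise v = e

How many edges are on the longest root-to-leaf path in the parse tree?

[S [M when e do [M v = e] otherwise [M v = e]]]

3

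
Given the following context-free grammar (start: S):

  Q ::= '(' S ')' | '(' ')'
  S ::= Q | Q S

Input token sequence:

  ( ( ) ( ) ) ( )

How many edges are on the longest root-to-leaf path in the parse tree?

5

[S [Q ( [S [Q ( )] [S [Q ( )]]] )] [S [Q ( )]]]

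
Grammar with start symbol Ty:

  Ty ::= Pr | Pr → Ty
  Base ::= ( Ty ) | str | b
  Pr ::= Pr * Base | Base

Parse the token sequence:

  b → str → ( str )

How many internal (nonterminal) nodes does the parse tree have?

[Ty [Pr [Base b]] → [Ty [Pr [Base str]] → [Ty [Pr [Base ( [Ty [Pr [Base str]]] )]]]]]

12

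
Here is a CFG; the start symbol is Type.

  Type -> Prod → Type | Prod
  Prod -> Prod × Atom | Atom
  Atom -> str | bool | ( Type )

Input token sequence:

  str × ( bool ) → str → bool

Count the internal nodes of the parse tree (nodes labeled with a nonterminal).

[Type [Prod [Prod [Atom str]] × [Atom ( [Type [Prod [Atom bool]]] )]] → [Type [Prod [Atom str]] → [Type [Prod [Atom bool]]]]]

14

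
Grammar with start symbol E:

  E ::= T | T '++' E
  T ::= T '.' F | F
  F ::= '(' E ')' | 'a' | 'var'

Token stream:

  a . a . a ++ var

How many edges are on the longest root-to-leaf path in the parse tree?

5

[E [T [T [T [F a]] . [F a]] . [F a]] ++ [E [T [F var]]]]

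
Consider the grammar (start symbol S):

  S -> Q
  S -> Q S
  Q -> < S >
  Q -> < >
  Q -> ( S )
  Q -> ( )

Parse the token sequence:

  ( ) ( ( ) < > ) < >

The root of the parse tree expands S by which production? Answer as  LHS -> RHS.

[S [Q ( )] [S [Q ( [S [Q ( )] [S [Q < >]]] )] [S [Q < >]]]]

S -> Q S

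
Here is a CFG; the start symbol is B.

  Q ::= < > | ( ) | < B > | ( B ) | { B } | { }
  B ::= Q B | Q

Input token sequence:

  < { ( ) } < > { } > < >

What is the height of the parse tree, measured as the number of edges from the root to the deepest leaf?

6

[B [Q < [B [Q { [B [Q ( )]] }] [B [Q < >] [B [Q { }]]]] >] [B [Q < >]]]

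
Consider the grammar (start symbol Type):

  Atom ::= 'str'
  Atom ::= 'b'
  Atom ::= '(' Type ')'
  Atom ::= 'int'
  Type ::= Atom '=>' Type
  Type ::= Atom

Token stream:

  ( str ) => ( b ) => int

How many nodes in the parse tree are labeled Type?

5

[Type [Atom ( [Type [Atom str]] )] => [Type [Atom ( [Type [Atom b]] )] => [Type [Atom int]]]]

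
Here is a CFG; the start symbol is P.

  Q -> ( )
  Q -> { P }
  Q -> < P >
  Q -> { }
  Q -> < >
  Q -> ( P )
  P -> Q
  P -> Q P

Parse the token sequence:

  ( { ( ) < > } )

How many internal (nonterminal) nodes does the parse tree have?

8

[P [Q ( [P [Q { [P [Q ( )] [P [Q < >]]] }]] )]]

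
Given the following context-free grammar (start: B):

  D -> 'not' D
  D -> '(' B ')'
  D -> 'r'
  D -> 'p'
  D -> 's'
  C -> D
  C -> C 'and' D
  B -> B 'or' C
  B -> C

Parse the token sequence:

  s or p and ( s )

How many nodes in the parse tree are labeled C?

4

[B [B [C [D s]]] or [C [C [D p]] and [D ( [B [C [D s]]] )]]]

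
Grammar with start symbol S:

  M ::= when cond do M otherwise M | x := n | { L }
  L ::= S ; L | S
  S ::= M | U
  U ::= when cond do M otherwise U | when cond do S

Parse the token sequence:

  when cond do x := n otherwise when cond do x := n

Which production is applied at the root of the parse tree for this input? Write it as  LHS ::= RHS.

[S [U when cond do [M x := n] otherwise [U when cond do [S [M x := n]]]]]

S ::= U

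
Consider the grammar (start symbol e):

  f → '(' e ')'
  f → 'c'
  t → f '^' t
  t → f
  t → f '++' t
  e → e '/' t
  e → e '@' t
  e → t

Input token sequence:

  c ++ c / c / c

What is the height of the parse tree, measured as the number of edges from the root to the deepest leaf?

6

[e [e [e [t [f c] ++ [t [f c]]]] / [t [f c]]] / [t [f c]]]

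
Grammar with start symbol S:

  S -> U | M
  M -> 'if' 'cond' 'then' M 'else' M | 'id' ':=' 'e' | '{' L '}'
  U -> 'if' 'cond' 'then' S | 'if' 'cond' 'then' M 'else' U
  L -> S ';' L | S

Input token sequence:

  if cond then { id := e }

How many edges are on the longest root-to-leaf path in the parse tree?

[S [U if cond then [S [M { [L [S [M id := e]]] }]]]]

7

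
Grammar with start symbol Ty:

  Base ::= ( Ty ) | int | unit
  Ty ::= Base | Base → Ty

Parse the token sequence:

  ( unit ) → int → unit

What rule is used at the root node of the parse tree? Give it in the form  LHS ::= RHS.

[Ty [Base ( [Ty [Base unit]] )] → [Ty [Base int] → [Ty [Base unit]]]]

Ty ::= Base → Ty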